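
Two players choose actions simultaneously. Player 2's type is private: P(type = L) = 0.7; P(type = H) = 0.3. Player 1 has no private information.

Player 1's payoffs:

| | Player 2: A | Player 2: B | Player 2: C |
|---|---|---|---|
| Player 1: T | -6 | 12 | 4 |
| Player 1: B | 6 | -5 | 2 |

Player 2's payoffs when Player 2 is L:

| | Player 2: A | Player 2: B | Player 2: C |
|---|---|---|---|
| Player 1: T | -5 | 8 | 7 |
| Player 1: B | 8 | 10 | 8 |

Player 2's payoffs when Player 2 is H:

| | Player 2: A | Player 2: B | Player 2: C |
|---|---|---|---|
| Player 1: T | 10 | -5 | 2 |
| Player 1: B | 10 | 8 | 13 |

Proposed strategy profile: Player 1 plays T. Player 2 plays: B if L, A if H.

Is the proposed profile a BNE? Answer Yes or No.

A profile is a BNE iff every type of every player is best-responding given beliefs about the other side.
Player 1 plays T: E[T] = 0.7·(12) + 0.3·(-6) = 6.6; E[B] = -1.7. Best-responding. ✓
Player 2 (type L), facing T: A gives -5, B gives 8, C gives 7. Proposed B is best. ✓
Player 2 (type H), facing T: A gives 10, B gives -5, C gives 2. Proposed A is best. ✓

Yes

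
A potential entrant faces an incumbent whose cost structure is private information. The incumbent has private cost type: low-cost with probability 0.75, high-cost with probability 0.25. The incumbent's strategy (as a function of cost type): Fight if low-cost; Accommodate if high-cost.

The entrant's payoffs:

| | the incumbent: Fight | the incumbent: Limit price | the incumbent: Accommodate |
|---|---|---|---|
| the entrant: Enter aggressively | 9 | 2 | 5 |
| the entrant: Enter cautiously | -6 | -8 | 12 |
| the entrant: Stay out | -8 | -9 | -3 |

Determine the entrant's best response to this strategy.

Enter aggressively

E[Enter aggressively] = 0.75·(9) + 0.25·(5) = 8
E[Enter cautiously] = 0.75·(-6) + 0.25·(12) = -1.5
E[Stay out] = 0.75·(-8) + 0.25·(-3) = -6.75
Best response: Enter aggressively (8 is the largest).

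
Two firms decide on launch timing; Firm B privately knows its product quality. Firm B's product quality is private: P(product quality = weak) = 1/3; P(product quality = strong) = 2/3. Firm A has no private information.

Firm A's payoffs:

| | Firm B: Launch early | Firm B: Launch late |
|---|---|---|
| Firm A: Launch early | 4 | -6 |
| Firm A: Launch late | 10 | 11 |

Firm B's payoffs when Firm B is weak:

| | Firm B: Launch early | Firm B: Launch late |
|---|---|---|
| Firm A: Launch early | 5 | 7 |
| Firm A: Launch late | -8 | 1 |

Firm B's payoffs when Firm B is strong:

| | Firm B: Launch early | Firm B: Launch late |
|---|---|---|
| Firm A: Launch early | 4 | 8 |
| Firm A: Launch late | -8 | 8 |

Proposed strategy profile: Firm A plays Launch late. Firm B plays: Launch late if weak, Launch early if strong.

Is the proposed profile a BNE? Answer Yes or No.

Firm A plays Launch late: E[Launch late] = 1/3·(11) + 2/3·(10) = 31/3; E[Launch early] = 2/3. Best-responding. ✓
Firm B (product quality weak), facing Launch late: Launch early gives -8, Launch late gives 1. Proposed Launch late is best. ✓
Firm B (product quality strong), facing Launch late: Launch early gives -8, Launch late gives 8. Proposed Launch early is not best — profitable deviation exists. ✗

No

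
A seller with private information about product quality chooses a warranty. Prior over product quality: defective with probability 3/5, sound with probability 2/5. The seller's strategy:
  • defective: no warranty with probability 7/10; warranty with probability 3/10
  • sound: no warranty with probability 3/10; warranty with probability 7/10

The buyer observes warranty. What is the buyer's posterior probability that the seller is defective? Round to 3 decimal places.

0.391

Apply Bayes' rule using the sender's strategy as the likelihood.
P(warranty) = (3/5)·(3/10) + (2/5)·(7/10) = 23/50
P(defective | warranty) = ((3/5)·(3/10)) / (23/50) = (9/50) / (23/50) = 9/23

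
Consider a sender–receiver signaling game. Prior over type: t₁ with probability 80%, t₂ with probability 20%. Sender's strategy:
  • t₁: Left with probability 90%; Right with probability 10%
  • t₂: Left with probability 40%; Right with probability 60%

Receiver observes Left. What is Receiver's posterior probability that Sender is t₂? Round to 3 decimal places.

0.100

Apply Bayes' rule using the sender's strategy as the likelihood.
P(Left) = 0.8·0.9 + 0.2·0.4 = 0.8
P(t₂ | Left) = (0.2·0.4) / 0.8 = 0.08 / 0.8 = 0.1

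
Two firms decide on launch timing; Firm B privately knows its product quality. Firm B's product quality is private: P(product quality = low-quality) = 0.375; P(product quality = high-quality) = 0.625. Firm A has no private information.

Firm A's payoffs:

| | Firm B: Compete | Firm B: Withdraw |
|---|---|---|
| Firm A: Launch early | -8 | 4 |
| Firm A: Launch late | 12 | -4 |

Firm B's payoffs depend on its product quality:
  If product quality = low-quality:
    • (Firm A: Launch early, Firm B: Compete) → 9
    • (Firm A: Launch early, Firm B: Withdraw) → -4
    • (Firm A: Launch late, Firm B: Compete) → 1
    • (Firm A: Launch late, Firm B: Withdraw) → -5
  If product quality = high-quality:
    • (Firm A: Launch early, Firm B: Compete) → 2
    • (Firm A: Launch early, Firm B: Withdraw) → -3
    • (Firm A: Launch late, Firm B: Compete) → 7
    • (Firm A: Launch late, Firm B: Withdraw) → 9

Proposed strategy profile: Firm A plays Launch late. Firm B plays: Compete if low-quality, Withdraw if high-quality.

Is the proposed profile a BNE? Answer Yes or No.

Firm A plays Launch late: E[Launch late] = 0.375·(12) + 0.625·(-4) = 2; E[Launch early] = -0.5. Best-responding. ✓
Firm B (product quality low-quality), facing Launch late: Compete gives 1, Withdraw gives -5. Proposed Compete is best. ✓
Firm B (product quality high-quality), facing Launch late: Compete gives 7, Withdraw gives 9. Proposed Withdraw is best. ✓

Yes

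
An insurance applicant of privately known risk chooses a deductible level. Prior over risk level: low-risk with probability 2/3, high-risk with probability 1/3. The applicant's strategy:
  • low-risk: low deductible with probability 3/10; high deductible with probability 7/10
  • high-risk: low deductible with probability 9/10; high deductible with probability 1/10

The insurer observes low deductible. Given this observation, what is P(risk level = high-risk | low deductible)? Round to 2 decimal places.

0.60

P(low deductible) = (2/3)·(3/10) + (1/3)·(9/10) = 1/2
P(high-risk | low deductible) = ((1/3)·(9/10)) / (1/2) = (3/10) / (1/2) = 3/5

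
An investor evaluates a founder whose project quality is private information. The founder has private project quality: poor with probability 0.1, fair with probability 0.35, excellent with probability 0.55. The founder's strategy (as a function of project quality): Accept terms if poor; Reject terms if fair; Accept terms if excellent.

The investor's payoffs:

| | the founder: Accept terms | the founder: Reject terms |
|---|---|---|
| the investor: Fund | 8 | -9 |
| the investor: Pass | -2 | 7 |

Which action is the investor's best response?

Compute the investor's expected payoff for each action, taking the expectation over the founder's type.
E[Fund] = 0.1·(8) + 0.35·(-9) + 0.55·(8) = 2.05
E[Pass] = 0.1·(-2) + 0.35·(7) + 0.55·(-2) = 1.15
Best response: Fund (2.05 is the largest).

Fund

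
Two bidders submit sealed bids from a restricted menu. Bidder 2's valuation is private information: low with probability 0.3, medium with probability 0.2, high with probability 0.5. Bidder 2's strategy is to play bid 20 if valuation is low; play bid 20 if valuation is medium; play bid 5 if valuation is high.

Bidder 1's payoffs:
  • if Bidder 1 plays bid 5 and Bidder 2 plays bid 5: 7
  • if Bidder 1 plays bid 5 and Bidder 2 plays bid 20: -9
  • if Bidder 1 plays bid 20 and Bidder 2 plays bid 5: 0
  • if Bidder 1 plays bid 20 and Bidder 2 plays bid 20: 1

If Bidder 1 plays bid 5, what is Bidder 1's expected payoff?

E[bid 5] = 0.3·(-9) + 0.2·(-9) + 0.5·7 = (-2.7) + (-1.8) + 3.5 = -1

-1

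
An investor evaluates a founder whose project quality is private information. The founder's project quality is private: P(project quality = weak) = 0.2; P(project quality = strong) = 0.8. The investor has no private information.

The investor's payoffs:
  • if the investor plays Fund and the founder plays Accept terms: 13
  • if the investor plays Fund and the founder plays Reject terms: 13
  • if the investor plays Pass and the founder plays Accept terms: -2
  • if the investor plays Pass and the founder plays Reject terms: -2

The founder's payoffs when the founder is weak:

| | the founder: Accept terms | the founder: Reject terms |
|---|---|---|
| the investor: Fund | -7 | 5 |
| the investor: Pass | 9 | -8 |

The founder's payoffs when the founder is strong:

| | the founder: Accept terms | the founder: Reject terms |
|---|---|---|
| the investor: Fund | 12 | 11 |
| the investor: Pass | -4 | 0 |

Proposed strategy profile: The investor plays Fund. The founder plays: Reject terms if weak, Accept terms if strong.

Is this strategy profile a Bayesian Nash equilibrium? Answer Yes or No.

The investor plays Fund: E[Fund] = 0.2·(13) + 0.8·(13) = 13; E[Pass] = -2. Best-responding. ✓
The founder (project quality weak), facing Fund: Accept terms gives -7, Reject terms gives 5. Proposed Reject terms is best. ✓
The founder (project quality strong), facing Fund: Accept terms gives 12, Reject terms gives 11. Proposed Accept terms is best. ✓

Yes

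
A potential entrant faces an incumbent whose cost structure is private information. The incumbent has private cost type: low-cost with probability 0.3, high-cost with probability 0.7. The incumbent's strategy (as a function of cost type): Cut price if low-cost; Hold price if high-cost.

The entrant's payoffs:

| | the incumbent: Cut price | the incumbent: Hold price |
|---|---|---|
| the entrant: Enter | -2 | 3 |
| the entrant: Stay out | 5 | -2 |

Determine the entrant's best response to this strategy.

Enter

Compute the entrant's expected payoff for each action, taking the expectation over the incumbent's type.
E[Enter] = 0.3·(-2) + 0.7·(3) = 1.5
E[Stay out] = 0.3·(5) + 0.7·(-2) = 0.1
Best response: Enter (1.5 is the largest).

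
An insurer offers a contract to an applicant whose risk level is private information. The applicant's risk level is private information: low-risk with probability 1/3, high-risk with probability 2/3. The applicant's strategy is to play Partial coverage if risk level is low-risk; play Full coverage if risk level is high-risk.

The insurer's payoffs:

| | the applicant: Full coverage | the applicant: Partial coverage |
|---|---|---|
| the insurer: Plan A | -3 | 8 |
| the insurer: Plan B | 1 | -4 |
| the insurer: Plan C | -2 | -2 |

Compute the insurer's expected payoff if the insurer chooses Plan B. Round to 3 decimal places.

E[Plan B] = 1/3·(-4) + 2/3·1 = (-4/3) + 2/3 = -2/3

-0.667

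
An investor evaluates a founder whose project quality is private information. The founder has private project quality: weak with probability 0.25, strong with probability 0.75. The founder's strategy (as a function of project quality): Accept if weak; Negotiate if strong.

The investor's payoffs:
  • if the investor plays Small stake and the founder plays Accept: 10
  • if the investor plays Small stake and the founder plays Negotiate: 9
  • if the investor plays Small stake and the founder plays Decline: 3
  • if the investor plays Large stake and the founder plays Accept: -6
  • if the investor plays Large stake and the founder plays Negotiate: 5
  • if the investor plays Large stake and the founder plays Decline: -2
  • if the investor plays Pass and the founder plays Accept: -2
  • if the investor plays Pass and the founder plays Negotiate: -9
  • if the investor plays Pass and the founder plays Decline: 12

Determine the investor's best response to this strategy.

Small stake

E[Small stake] = 0.25·(10) + 0.75·(9) = 9.25
E[Large stake] = 0.25·(-6) + 0.75·(5) = 2.25
E[Pass] = 0.25·(-2) + 0.75·(-9) = -7.25
Best response: Small stake (9.25 is the largest).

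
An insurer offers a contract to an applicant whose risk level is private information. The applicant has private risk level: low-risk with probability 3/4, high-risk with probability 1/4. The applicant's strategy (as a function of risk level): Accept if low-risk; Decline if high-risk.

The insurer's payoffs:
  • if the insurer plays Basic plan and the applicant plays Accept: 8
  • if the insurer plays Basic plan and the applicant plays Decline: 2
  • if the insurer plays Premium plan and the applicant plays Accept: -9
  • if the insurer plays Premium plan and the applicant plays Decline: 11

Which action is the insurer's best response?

Compute the insurer's expected payoff for each action, taking the expectation over the applicant's type.
E[Basic plan] = 3/4·(8) + 1/4·(2) = 13/2
E[Premium plan] = 3/4·(-9) + 1/4·(11) = -4
Best response: Basic plan (13/2 is the largest).

Basic plan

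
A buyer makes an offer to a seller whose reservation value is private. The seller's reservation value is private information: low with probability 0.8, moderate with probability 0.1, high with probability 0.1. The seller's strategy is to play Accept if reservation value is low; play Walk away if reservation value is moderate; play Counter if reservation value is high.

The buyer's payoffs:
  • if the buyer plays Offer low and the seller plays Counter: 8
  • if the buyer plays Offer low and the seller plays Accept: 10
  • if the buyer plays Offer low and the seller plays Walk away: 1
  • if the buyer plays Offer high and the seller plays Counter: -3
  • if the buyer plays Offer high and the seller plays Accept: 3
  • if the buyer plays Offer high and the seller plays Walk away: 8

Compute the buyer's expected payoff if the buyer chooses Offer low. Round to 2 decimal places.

E[Offer low] = 0.8·10 + 0.1·1 + 0.1·8 = 8 + 0.1 + 0.8 = 8.9

8.90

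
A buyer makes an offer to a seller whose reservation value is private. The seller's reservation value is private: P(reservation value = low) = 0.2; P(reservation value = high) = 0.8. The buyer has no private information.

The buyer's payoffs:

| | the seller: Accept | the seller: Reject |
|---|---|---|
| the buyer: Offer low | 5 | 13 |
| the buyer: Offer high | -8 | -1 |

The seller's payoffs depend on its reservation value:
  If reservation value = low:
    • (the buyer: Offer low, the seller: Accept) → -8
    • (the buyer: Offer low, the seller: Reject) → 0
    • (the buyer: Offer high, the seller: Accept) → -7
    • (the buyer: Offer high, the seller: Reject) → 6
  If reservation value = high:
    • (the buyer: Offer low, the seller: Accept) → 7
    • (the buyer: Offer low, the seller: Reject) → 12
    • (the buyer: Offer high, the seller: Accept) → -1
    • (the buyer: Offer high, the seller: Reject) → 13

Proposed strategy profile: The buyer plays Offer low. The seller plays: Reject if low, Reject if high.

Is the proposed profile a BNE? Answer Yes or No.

Yes

The buyer plays Offer low: E[Offer low] = 0.2·(13) + 0.8·(13) = 13; E[Offer high] = -1. Best-responding. ✓
The seller (reservation value low), facing Offer low: Accept gives -8, Reject gives 0. Proposed Reject is best. ✓
The seller (reservation value high), facing Offer low: Accept gives 7, Reject gives 12. Proposed Reject is best. ✓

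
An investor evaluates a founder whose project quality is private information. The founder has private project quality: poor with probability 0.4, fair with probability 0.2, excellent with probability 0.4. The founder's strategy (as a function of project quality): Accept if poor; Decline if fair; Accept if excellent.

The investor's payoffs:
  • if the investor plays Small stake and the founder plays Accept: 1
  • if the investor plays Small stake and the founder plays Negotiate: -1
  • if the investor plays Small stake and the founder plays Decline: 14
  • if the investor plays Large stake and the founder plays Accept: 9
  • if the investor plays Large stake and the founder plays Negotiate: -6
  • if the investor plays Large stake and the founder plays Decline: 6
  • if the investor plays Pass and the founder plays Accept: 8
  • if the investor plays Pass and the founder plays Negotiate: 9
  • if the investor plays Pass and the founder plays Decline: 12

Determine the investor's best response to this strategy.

Pass

Compute the investor's expected payoff for each action, taking the expectation over the founder's type.
E[Small stake] = 0.4·(1) + 0.2·(14) + 0.4·(1) = 3.6
E[Large stake] = 0.4·(9) + 0.2·(6) + 0.4·(9) = 8.4
E[Pass] = 0.4·(8) + 0.2·(12) + 0.4·(8) = 8.8
Best response: Pass (8.8 is the largest).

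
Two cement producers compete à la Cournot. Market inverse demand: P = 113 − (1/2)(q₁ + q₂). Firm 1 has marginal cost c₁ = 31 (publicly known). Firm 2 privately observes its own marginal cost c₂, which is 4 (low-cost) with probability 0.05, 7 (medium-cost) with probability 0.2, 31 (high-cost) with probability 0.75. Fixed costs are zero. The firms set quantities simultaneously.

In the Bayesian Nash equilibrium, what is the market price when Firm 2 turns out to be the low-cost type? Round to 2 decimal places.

Each type of Firm 2 best-responds to q₁; Firm 1 best-responds to the expected q₂ over Firm 2's types.
Firm 2 with cost c maximizes (113 − (1/2)(q₁+q₂) − c)·q₂, giving q₂(c) = (113 − c − (1/2)q₁).
E[c₂] = 0.05·4 + 0.2·7 + 0.75·31 = 24.85
Firm 1's FOC against E[q₂] yields q₁ = (113 − 2·31 + E[c₂])/(3/2) = (113 − 62 + 24.85)/(3/2) = 50.5667.
q₂(low-cost) = 83.7167, so P = 113 − (1/2)·(50.5667 + 83.7167) = 45.8583.

45.86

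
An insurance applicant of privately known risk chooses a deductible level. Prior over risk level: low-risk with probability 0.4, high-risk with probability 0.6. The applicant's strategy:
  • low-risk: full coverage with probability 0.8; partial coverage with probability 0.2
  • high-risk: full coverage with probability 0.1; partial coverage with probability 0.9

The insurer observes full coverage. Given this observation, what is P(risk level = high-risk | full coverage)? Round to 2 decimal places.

0.16

P(full coverage) = 0.4·0.8 + 0.6·0.1 = 0.38
P(high-risk | full coverage) = (0.6·0.1) / 0.38 = 0.06 / 0.38 = 0.157895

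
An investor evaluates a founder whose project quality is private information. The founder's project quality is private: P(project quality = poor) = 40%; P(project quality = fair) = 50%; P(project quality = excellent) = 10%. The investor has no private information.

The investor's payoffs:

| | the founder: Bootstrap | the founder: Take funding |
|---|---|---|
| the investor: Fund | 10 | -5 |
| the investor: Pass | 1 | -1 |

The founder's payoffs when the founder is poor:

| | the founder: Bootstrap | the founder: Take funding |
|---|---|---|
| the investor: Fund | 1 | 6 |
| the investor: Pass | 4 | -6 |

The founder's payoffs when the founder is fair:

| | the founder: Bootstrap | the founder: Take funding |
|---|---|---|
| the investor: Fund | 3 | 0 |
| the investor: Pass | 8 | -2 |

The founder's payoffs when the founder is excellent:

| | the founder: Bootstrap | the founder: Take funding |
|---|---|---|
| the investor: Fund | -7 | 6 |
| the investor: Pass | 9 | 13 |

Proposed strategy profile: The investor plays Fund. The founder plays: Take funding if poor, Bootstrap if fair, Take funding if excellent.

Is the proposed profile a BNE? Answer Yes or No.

A profile is a BNE iff every type of every player is best-responding given beliefs about the other side.
The investor plays Fund: E[Fund] = 0.4·(-5) + 0.5·(10) + 0.1·(-5) = 2.5; E[Pass] = 0. Best-responding. ✓
The founder (project quality poor), facing Fund: Bootstrap gives 1, Take funding gives 6. Proposed Take funding is best. ✓
The founder (project quality fair), facing Fund: Bootstrap gives 3, Take funding gives 0. Proposed Bootstrap is best. ✓
The founder (project quality excellent), facing Fund: Bootstrap gives -7, Take funding gives 6. Proposed Take funding is best. ✓

Yes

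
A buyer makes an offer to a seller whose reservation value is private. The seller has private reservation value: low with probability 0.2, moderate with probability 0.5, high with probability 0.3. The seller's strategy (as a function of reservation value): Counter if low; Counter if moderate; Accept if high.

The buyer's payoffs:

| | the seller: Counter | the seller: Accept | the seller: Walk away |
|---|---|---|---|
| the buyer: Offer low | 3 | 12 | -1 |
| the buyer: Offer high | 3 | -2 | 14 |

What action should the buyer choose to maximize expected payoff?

E[Offer low] = 0.2·(3) + 0.5·(3) + 0.3·(12) = 5.7
E[Offer high] = 0.2·(3) + 0.5·(3) + 0.3·(-2) = 1.5
Best response: Offer low (5.7 is the largest).

Offer low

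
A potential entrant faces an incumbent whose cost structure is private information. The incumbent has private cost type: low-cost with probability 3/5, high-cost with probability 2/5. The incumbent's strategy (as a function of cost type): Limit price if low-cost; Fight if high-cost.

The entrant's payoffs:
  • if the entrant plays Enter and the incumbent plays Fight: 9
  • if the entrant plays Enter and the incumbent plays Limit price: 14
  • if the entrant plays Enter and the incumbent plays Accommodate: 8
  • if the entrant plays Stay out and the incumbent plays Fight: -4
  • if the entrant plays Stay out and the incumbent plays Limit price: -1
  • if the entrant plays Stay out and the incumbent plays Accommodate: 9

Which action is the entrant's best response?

E[Enter] = 3/5·(14) + 2/5·(9) = 12
E[Stay out] = 3/5·(-1) + 2/5·(-4) = -11/5
Best response: Enter (12 is the largest).

Enter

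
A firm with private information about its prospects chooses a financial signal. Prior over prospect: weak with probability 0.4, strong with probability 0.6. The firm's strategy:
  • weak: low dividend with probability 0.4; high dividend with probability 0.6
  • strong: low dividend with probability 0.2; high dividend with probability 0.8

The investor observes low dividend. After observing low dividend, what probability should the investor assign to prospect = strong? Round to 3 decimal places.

0.429

Apply Bayes' rule using the sender's strategy as the likelihood.
P(low dividend) = 0.4·0.4 + 0.6·0.2 = 0.28
P(strong | low dividend) = (0.6·0.2) / 0.28 = 0.12 / 0.28 = 0.428571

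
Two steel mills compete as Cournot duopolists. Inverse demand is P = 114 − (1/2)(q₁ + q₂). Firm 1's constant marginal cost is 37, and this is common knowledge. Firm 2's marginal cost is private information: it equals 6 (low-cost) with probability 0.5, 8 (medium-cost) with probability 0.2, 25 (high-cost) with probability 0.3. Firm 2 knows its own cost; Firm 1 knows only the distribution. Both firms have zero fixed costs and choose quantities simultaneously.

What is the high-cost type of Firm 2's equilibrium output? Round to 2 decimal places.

71.63

Each type of Firm 2 best-responds to q₁; Firm 1 best-responds to the expected q₂ over Firm 2's types.
Firm 2 with cost c maximizes (114 − (1/2)(q₁+q₂) − c)·q₂, giving q₂(c) = (114 − c − (1/2)q₁).
E[c₂] = 0.5·6 + 0.2·8 + 0.3·25 = 12.1
Firm 1's FOC against E[q₂] yields q₁ = (114 − 2·37 + E[c₂])/(3/2) = (114 − 74 + 12.1)/(3/2) = 34.7333.
q₂(high-cost) = (114 − 25 − (1/2)·34.7333) = 71.6333.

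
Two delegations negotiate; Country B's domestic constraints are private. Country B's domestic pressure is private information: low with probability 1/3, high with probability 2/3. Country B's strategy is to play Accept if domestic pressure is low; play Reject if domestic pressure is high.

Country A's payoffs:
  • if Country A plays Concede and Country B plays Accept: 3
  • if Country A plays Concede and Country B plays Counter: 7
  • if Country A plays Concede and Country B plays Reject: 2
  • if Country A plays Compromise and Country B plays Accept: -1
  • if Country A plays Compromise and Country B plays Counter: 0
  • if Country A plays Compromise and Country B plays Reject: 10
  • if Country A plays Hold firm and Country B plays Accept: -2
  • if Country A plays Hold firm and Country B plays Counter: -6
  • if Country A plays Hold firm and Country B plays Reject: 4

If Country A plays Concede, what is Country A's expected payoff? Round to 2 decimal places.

2.33

E[Concede] = 1/3·3 + 2/3·2 = 1 + 4/3 = 7/3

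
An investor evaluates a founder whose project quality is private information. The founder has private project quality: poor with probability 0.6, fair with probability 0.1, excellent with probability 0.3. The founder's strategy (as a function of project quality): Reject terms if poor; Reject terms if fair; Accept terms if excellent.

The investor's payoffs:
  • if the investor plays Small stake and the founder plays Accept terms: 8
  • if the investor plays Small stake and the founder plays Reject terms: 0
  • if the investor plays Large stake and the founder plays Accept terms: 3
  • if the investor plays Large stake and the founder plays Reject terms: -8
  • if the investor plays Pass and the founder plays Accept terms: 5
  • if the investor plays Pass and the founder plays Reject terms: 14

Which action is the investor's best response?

Pass

E[Small stake] = 0.6·(0) + 0.1·(0) + 0.3·(8) = 2.4
E[Large stake] = 0.6·(-8) + 0.1·(-8) + 0.3·(3) = -4.7
E[Pass] = 0.6·(14) + 0.1·(14) + 0.3·(5) = 11.3
Best response: Pass (11.3 is the largest).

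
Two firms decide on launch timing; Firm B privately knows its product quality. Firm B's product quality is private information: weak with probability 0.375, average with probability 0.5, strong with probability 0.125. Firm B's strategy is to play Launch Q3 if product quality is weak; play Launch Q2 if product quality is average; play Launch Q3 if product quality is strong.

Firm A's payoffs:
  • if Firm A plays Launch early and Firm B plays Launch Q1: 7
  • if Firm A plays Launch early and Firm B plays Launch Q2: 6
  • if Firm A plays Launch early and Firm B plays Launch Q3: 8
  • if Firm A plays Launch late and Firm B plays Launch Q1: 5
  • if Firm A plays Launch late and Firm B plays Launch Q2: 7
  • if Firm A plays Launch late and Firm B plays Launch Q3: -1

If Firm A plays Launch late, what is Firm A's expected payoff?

3

Take the expectation over Firm B's product quality, weighting each type's action by its prior probability.
E[Launch late] = 0.375·(-1) + 0.5·7 + 0.125·(-1) = (-0.375) + 3.5 + (-0.125) = 3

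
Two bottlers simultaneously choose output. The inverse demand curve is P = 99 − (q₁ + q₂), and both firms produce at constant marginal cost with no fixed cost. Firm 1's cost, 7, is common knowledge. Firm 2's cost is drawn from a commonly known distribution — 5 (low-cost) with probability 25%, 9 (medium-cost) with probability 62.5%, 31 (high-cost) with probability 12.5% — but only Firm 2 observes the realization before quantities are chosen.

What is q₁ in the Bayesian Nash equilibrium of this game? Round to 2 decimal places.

Firm 2 with cost c maximizes (99 − (q₁+q₂) − c)·q₂, giving q₂(c) = (99 − c − q₁)/2.
E[c₂] = 0.25·5 + 0.625·9 + 0.125·31 = 10.75
Firm 1's FOC against E[q₂] yields q₁ = (99 − 2·7 + E[c₂])/3 = (99 − 14 + 10.75)/3 = 31.9167.

31.92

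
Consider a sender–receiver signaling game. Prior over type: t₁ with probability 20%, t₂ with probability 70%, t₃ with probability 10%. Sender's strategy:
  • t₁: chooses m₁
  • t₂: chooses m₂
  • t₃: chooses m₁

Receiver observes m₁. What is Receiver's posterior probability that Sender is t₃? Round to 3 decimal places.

0.333

P(m₁) = 0.2·1 + 0.7·0 + 0.1·1 = 0.3
P(t₃ | m₁) = (0.1·1) / 0.3 = 0.1 / 0.3 = 0.333333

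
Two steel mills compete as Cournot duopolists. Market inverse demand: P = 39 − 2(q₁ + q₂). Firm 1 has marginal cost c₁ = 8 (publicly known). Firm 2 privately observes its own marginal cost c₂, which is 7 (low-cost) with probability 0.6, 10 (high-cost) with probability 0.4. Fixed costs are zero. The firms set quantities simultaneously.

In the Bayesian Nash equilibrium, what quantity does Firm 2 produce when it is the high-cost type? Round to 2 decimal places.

Type-c best response for Firm 2: q₂(c) = (39 − c)/4 − q₁/2.
Firm 1 maximizes expected profit; its first-order condition is 39 − 4q₁ − 2E[q₂] − 8 = 0.
Substituting E[q₂] and solving: E[c₂] = 8.2, so q₁ = (39 − 2·8 + 8.2)/6 = 5.2.
q₂(high-cost) = (39 − 10 − 2·5.2)/4 = 4.65.

4.65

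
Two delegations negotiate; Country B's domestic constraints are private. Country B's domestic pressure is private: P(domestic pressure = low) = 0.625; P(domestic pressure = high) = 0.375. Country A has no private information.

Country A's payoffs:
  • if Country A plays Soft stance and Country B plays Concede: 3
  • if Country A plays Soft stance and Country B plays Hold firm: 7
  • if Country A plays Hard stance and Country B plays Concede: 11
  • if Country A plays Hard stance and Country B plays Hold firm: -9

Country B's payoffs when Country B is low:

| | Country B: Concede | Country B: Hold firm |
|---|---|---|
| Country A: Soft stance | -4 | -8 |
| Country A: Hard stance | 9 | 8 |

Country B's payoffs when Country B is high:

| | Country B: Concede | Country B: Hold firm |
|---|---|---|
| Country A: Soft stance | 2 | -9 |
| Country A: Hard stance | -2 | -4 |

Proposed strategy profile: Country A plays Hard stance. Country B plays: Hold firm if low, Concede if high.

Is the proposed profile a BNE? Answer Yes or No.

No

A profile is a BNE iff every type of every player is best-responding given beliefs about the other side.
Country A plays Hard stance: E[Hard stance] = 0.625·(-9) + 0.375·(11) = -1.5; E[Soft stance] = 5.5. Not best-responding. ✗
Country B (domestic pressure low), facing Hard stance: Concede gives 9, Hold firm gives 8. Proposed Hold firm is not best — profitable deviation exists. ✗
Country B (domestic pressure high), facing Hard stance: Concede gives -2, Hold firm gives -4. Proposed Concede is best. ✓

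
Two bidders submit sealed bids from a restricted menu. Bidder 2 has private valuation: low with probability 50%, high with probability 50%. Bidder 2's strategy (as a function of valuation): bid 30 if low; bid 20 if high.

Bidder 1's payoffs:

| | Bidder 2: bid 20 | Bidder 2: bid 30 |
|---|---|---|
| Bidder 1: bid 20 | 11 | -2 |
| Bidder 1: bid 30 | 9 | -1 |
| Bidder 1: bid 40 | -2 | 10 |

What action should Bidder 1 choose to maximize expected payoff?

Compute Bidder 1's expected payoff for each action, taking the expectation over Bidder 2's type.
E[bid 20] = 0.5·(-2) + 0.5·(11) = 4.5
E[bid 30] = 0.5·(-1) + 0.5·(9) = 4
E[bid 40] = 0.5·(10) + 0.5·(-2) = 4
Best response: bid 20 (4.5 is the largest).

bid 20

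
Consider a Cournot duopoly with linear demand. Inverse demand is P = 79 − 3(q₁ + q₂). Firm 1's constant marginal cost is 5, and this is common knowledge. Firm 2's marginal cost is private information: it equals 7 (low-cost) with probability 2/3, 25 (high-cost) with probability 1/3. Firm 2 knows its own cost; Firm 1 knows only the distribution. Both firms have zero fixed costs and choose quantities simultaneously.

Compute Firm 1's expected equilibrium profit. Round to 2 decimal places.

Type-c best response for Firm 2: q₂(c) = (79 − c)/6 − q₁/2.
Firm 1 maximizes expected profit; its first-order condition is 79 − 6q₁ − 3E[q₂] − 5 = 0.
Substituting E[q₂] and solving: E[c₂] = 13, so q₁ = (79 − 2·5 + 13)/9 = 9.11111.
E[P] = 79 − 3·(q₁ + E[q₂]) = 32.3333; Firm 1's expected profit = (E[P] − 5)·q₁ = (32.3333 − 5)·9.11111 = 249.037.

249.04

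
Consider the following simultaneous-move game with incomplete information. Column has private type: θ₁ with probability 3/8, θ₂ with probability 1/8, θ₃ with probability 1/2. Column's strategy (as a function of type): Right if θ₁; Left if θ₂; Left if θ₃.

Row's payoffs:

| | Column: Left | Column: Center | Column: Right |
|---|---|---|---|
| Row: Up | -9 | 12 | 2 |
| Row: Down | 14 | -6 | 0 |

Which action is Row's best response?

E[Up] = 3/8·(2) + 1/8·(-9) + 1/2·(-9) = -39/8
E[Down] = 3/8·(0) + 1/8·(14) + 1/2·(14) = 35/4
Best response: Down (35/4 is the largest).

Down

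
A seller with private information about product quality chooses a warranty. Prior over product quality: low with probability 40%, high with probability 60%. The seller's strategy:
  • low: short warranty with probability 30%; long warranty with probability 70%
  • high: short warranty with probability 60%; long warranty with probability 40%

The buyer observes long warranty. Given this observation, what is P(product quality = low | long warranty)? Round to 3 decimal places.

Apply Bayes' rule using the sender's strategy as the likelihood.
P(long warranty) = 0.4·0.7 + 0.6·0.4 = 0.52
P(low | long warranty) = (0.4·0.7) / 0.52 = 0.28 / 0.52 = 0.538462

0.538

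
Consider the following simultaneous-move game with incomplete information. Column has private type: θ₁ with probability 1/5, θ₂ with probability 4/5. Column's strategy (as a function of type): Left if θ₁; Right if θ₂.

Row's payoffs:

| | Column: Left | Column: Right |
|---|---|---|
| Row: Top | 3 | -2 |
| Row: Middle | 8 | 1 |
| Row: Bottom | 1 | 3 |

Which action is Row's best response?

Bottom

Compute Row's expected payoff for each action, taking the expectation over Column's type.
E[Top] = 1/5·(3) + 4/5·(-2) = -1
E[Middle] = 1/5·(8) + 4/5·(1) = 12/5
E[Bottom] = 1/5·(1) + 4/5·(3) = 13/5
Best response: Bottom (13/5 is the largest).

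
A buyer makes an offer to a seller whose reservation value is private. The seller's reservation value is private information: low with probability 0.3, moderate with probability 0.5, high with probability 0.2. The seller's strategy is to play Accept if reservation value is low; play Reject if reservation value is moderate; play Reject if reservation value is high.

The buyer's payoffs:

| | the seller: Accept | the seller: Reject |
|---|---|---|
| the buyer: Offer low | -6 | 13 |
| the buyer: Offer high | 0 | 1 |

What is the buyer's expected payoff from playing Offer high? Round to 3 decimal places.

0.700

E[Offer high] = 0.3·0 + 0.5·1 + 0.2·1 = 0 + 0.5 + 0.2 = 0.7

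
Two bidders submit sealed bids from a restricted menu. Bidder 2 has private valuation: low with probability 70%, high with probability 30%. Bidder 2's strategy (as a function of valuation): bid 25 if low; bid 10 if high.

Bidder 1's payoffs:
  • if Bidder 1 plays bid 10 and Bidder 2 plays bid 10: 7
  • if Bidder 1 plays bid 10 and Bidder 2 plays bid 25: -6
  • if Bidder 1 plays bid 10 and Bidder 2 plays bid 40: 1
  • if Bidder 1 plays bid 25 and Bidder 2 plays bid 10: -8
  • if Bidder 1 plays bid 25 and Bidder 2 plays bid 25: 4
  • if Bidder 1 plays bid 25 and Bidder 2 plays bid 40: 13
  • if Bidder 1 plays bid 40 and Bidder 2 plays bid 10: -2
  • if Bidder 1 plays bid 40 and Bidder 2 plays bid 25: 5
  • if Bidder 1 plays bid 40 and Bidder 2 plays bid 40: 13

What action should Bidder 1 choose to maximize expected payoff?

E[bid 10] = 0.7·(-6) + 0.3·(7) = -2.1
E[bid 25] = 0.7·(4) + 0.3·(-8) = 0.4
E[bid 40] = 0.7·(5) + 0.3·(-2) = 2.9
Best response: bid 40 (2.9 is the largest).

bid 40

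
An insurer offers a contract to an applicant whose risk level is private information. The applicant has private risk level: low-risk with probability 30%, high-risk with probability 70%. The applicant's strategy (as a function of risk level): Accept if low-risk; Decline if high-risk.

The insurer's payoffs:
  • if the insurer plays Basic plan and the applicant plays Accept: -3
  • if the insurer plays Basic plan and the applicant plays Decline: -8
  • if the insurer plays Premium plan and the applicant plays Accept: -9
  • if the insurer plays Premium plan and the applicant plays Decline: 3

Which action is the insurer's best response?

Premium plan

E[Basic plan] = 0.3·(-3) + 0.7·(-8) = -6.5
E[Premium plan] = 0.3·(-9) + 0.7·(3) = -0.6
Best response: Premium plan (-0.6 is the largest).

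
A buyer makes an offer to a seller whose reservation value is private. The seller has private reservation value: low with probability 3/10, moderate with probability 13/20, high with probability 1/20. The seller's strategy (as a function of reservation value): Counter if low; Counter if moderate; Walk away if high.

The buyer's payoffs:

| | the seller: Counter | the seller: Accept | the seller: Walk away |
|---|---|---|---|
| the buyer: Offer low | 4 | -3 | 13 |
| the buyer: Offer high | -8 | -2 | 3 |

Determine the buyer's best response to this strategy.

Offer low

E[Offer low] = 3/10·(4) + 13/20·(4) + 1/20·(13) = 89/20
E[Offer high] = 3/10·(-8) + 13/20·(-8) + 1/20·(3) = -149/20
Best response: Offer low (89/20 is the largest).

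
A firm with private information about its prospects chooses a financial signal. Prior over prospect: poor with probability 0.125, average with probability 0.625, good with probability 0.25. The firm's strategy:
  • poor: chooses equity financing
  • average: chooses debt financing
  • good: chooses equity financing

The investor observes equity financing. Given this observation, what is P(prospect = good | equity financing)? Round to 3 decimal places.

0.667

P(equity financing) = 0.125·1 + 0.625·0 + 0.25·1 = 0.375
P(good | equity financing) = (0.25·1) / 0.375 = 0.25 / 0.375 = 0.666667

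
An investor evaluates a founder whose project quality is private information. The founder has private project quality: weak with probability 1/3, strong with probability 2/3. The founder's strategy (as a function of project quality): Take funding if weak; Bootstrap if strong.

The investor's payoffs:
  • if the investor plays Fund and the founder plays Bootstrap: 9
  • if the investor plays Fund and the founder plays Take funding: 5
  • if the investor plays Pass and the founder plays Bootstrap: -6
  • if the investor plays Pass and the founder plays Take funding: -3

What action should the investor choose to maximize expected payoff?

Fund

Compute the investor's expected payoff for each action, taking the expectation over the founder's type.
E[Fund] = 1/3·(5) + 2/3·(9) = 23/3
E[Pass] = 1/3·(-3) + 2/3·(-6) = -5
Best response: Fund (23/3 is the largest).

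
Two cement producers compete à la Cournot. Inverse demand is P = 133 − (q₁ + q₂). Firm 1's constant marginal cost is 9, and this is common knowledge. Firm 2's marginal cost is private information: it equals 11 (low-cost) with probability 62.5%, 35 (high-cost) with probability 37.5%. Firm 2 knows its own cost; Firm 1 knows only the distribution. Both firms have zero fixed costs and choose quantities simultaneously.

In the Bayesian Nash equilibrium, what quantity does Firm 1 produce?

45

Type-c best response for Firm 2: q₂(c) = (133 − c)/2 − q₁/2.
Firm 1 maximizes expected profit; its first-order condition is 133 − 2q₁ − E[q₂] − 9 = 0.
Substituting E[q₂] and solving: E[c₂] = 20, so q₁ = (133 − 2·9 + 20)/3 = 45.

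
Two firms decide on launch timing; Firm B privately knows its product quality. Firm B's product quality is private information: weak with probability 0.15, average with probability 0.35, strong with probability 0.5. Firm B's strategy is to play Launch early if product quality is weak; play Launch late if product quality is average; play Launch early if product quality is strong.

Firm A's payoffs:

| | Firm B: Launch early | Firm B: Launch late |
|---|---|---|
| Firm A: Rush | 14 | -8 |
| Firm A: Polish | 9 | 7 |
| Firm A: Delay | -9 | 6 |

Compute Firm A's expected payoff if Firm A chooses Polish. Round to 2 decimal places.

E[Polish] = 0.15·9 + 0.35·7 + 0.5·9 = 1.35 + 2.45 + 4.5 = 8.3

8.30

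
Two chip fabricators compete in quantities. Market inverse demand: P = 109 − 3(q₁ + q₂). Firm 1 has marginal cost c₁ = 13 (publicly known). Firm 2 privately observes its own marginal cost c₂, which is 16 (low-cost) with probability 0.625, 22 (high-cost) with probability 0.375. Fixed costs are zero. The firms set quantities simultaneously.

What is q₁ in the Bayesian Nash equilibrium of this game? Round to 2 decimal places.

11.25

Type-c best response for Firm 2: q₂(c) = (109 − c)/6 − q₁/2.
Firm 1 maximizes expected profit; its first-order condition is 109 − 6q₁ − 3E[q₂] − 13 = 0.
Substituting E[q₂] and solving: E[c₂] = 18.25, so q₁ = (109 − 2·13 + 18.25)/9 = 11.25.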